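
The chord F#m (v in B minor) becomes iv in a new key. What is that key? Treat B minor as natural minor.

C# minor

The numeral iv denotes a minor triad on scale degree 4. With F# on degree 4, the tonic of the new key is C#.
Degree 4 carries a minor triad in minor keys, so the destination is C# minor.
Check: the diatonic triads of C# minor (natural minor) are C#m (i), D#dim (ii°), E (III), F#m (iv), G#m (v), A (VI), B (VII) — F#m is indeed iv.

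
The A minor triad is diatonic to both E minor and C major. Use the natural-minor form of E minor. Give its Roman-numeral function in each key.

iv in E minor; vi in C major

The scale of E minor (natural minor) is E F# G A B C D; A is degree 4, and the triad built there (A-C-E) is minor, so it is iv.
The scale of C major is C D E F G A B; A is degree 6, and the triad built there (A-C-E) is minor, so it is vi.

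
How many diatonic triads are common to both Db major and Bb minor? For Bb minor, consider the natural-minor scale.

Diatonic triads of Db major: Db (I), Ebm (ii), Fm (iii), Gb (IV), Ab (V), Bbm (vi), Cdim (vii°).
Diatonic triads of Bb minor (natural minor): Bbm (i), Cdim (ii°), Db (III), Ebm (iv), Fm (v), Gb (VI), Ab (VII).
Matching root and quality in both lists: Db, Ebm, Fm, Gb, Ab, Bbm, Cdim.
That gives 7 common triads.

7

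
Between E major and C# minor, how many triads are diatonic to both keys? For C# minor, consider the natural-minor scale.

Diatonic triads of E major: E major (I), F# minor (ii), G# minor (iii), A major (IV), B major (V), C# minor (vi), D# diminished (vii°).
Diatonic triads of C# minor (natural minor): C# minor (i), D# diminished (ii°), E major (III), F# minor (iv), G# minor (v), A major (VI), B major (VII).
Matching root and quality in both lists: E major, F# minor, G# minor, A major, B major, C# minor, D# diminished.
That gives 7 common triads.

7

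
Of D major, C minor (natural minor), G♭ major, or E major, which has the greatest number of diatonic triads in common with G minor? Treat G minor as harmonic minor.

C minor

Triads of G minor (harmonic minor): G minor (i), A diminished (ii°), B♭ augmented (III+), C minor (iv), D major (V), E♭ major (VI), F♯ diminished (vii°).
D major shares 1: D.
C minor (natural minor) shares 3: Gm, Cm, E♭.
G♭ major shares 0: none.
E major shares 0: none.
The most common triads (3) are shared with C minor.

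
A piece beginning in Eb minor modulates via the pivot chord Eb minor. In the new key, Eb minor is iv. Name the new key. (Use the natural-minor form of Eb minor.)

Bb minor

The numeral iv denotes a minor triad on scale degree 4. With Eb on degree 4, the tonic of the new key is Bb.
Degree 4 carries a minor triad in minor keys, so the destination is Bb minor.
Check: the diatonic triads of Bb minor (natural minor) are Bbm (i), Cdim (ii°), Db (III), Ebm (iv), Fm (v), Gb (VI), Ab (VII) — Eb minor is indeed iv.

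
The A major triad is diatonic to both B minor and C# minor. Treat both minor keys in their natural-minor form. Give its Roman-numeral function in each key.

The scale of B minor (natural minor) is B C# D E F# G A; A is degree 7, and the triad built there (A-C#-E) is major, so it is VII.
The scale of C# minor (natural minor) is C# D# E F# G# A B; A is degree 6, and the triad built there (A-C#-E) is major, so it is VI.

VII in B minor; VI in C# minor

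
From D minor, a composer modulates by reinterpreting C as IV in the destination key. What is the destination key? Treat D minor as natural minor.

The numeral IV denotes a major triad on scale degree 4. With C on degree 4, the tonic of the new key is G.
Degree 4 carries a major triad in major keys, so the destination is G major.
Check: the diatonic triads of G major are G (I), Am (ii), Bm (iii), C (IV), D (V), Em (vi), F♯dim (vii°) — C is indeed IV.

G major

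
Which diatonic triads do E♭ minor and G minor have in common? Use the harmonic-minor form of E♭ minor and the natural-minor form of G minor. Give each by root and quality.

B♭

Triads in E♭ minor (harmonic minor): E♭ minor (i), F diminished (ii°), G♭ augmented (III+), A♭ minor (iv), B♭ major (V), C♭ major (VI), D diminished (vii°).
Triads in G minor (natural minor): G minor (i), A diminished (ii°), B♭ major (III), C minor (iv), D minor (v), E♭ major (VI), F major (VII).
Shared triads with their functions: B♭ major (V in E♭ minor, III in G minor).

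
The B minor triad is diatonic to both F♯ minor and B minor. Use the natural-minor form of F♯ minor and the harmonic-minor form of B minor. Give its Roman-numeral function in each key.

iv in F♯ minor; i in B minor

The scale of F♯ minor (natural minor) is F♯ G♯ A B C♯ D E; B is degree 4, and the triad built there (B-D-F♯) is minor, so it is iv.
The scale of B minor (harmonic minor) is B C♯ D E F♯ G A♯; B is degree 1, and the triad built there (B-D-F♯) is minor, so it is i.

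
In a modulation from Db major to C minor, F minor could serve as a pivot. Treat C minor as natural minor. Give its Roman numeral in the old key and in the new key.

The scale of Db major is Db Eb F Gb Ab Bb C; F is degree 3, and the triad built there (F-Ab-C) is minor, so it is iii.
The scale of C minor (natural minor) is C D Eb F G Ab Bb; F is degree 4, and the triad built there (F-Ab-C) is minor, so it is iv.

iii in Db major; iv in C minor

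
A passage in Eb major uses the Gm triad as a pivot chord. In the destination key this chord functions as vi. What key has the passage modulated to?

Bb major

The numeral vi denotes a minor triad on scale degree 6. With G on degree 6, the tonic of the new key is Bb.
Degree 6 carries a minor triad in major keys, so the destination is Bb major.
Check: the diatonic triads of Bb major are Bb (I), Cm (ii), Dm (iii), Eb (IV), F (V), Gm (vi), Adim (vii°) — Gm is indeed vi.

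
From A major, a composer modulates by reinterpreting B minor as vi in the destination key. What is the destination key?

D major

The numeral vi denotes a minor triad on scale degree 6. With B on degree 6, the tonic of the new key is D.
Degree 6 carries a minor triad in major keys, so the destination is D major.
Check: the diatonic triads of D major are D (I), Em (ii), F#m (iii), G (IV), A (V), Bm (vi), C#dim (vii°) — B minor is indeed vi.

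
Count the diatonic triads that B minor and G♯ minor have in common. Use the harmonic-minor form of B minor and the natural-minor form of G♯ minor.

Diatonic triads of B minor (harmonic minor): B minor (i), C♯ diminished (ii°), D augmented (III+), E minor (iv), F♯ major (V), G major (VI), A♯ diminished (vii°).
Diatonic triads of G♯ minor (natural minor): G♯ minor (i), A♯ diminished (ii°), B major (III), C♯ minor (iv), D♯ minor (v), E major (VI), F♯ major (VII).
Matching root and quality in both lists: F♯ major, A♯ diminished.
That gives 2 common triads.

2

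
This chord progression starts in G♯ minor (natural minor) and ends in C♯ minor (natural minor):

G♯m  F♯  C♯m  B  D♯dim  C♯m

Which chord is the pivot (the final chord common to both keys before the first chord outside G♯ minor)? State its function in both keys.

Chords diatonic to G♯ minor: G♯m, A♯dim, B, C♯m, D♯m, E, F♯.
Reading the progression, the first chord not in that set is D♯dim, so the modulation leaves G♯ minor there.
The chord immediately before D♯dim is B, which is diatonic to both keys: III in G♯ minor and VII in C♯ minor.

B — III in G♯ minor, VII in C♯ minor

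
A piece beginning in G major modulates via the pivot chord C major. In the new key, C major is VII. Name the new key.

D minor

The numeral VII denotes a major triad on scale degree 7. With C on degree 7, the tonic of the new key is D.
Degree 7 carries a major triad in natural-minor keys, so the destination is D minor.
Check: the diatonic triads of D minor (natural minor) are Dm (i), Edim (ii°), F (III), Gm (iv), Am (v), Bb (VI), C (VII) — C major is indeed VII.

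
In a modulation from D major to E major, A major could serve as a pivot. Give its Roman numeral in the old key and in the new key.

The scale of D major is D E F# G A B C#; A is degree 5, and the triad built there (A-C#-E) is major, so it is V.
The scale of E major is E F# G# A B C# D#; A is degree 4, and the triad built there (A-C#-E) is major, so it is IV.

V in D major; IV in E major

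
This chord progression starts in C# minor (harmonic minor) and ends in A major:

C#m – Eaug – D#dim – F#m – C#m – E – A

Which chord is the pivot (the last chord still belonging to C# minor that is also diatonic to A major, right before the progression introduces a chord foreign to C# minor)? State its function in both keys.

Chords diatonic to C# minor: C#m, D#dim, Eaug, F#m, G#, A, B#dim.
Reading the progression, the first chord not in that set is E, so the modulation leaves C# minor there.
The chord immediately before E is C#m, which is diatonic to both keys: i in C# minor and iii in A major.

C#m — i in C# minor, iii in A major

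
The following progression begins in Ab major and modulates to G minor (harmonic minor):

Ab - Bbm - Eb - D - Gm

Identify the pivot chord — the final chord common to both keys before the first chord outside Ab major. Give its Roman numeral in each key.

Chords diatonic to Ab major: Ab, Bbm, Cm, Db, Eb, Fm, Gdim.
Reading the progression, the first chord not in that set is D, so the modulation leaves Ab major there.
The chord immediately before D is Eb, which is diatonic to both keys: V in Ab major and VI in G minor.

Eb — V in Ab major, VI in G minor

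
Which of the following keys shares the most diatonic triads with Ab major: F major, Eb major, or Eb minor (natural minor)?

Triads of Ab major: Ab major (I), Bb minor (ii), C minor (iii), Db major (IV), Eb major (V), F minor (vi), G diminished (vii°).
F major shares 0: none.
Eb major shares 4: Ab, Cm, Eb, Fm.
Eb minor (natural minor) shares 2: Bbm, Db.
The most common triads (4) are shared with Eb major.

Eb major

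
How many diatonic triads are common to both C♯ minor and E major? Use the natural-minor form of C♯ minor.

Diatonic triads of C♯ minor (natural minor): C♯ minor (i), D♯ diminished (ii°), E major (III), F♯ minor (iv), G♯ minor (v), A major (VI), B major (VII).
Diatonic triads of E major: E major (I), F♯ minor (ii), G♯ minor (iii), A major (IV), B major (V), C♯ minor (vi), D♯ diminished (vii°).
Matching root and quality in both lists: C♯ minor, D♯ diminished, E major, F♯ minor, G♯ minor, A major, B major.
That gives 7 common triads.

7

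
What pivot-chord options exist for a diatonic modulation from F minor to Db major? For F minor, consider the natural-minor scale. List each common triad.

Triads in F minor (natural minor): Fm (i), Gdim (ii°), Ab (III), Bbm (iv), Cm (v), Db (VI), Eb (VII).
Triads in Db major: Db (I), Ebm (ii), Fm (iii), Gb (IV), Ab (V), Bbm (vi), Cdim (vii°).
Shared triads with their functions: Fm (i in F minor, iii in Db major); Ab (III in F minor, V in Db major); Bbm (iv in F minor, vi in Db major); Db (VI in F minor, I in Db major).

Fm, Ab, Bbm, Db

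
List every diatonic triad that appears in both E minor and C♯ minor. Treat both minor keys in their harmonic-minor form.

Triads in E minor (harmonic minor): Em (i), F♯dim (ii°), Gaug (III+), Am (iv), B (V), C (VI), D♯dim (vii°).
Triads in C♯ minor (harmonic minor): C♯m (i), D♯dim (ii°), Eaug (III+), F♯m (iv), G♯ (V), A (VI), B♯dim (vii°).
Shared triads with their functions: D♯dim (vii° in E minor, ii° in C♯ minor).

D♯dim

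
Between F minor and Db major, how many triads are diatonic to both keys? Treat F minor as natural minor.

4

Diatonic triads of F minor (natural minor): Fm (i), Gdim (ii°), Ab (III), Bbm (iv), Cm (v), Db (VI), Eb (VII).
Diatonic triads of Db major: Db (I), Ebm (ii), Fm (iii), Gb (IV), Ab (V), Bbm (vi), Cdim (vii°).
Matching root and quality in both lists: Fm, Ab, Bbm, Db.
That gives 4 common triads.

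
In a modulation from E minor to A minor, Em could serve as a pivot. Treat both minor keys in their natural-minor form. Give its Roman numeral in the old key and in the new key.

i in E minor; v in A minor

The scale of E minor (natural minor) is E F♯ G A B C D; E is degree 1, and the triad built there (E-G-B) is minor, so it is i.
The scale of A minor (natural minor) is A B C D E F G; E is degree 5, and the triad built there (E-G-B) is minor, so it is v.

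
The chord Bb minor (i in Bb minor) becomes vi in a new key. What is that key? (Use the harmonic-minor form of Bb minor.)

The numeral vi denotes a minor triad on scale degree 6. With Bb on degree 6, the tonic of the new key is Db.
Degree 6 carries a minor triad in major keys, so the destination is Db major.
Check: the diatonic triads of Db major are Db (I), Ebm (ii), Fm (iii), Gb (IV), Ab (V), Bbm (vi), Cdim (vii°) — Bb minor is indeed vi.

Db major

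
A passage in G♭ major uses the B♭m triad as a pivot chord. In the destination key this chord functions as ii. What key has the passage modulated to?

A♭ major

The numeral ii denotes a minor triad on scale degree 2. With B♭ on degree 2, the tonic of the new key is A♭.
Degree 2 carries a minor triad in major keys, so the destination is A♭ major.
Check: the diatonic triads of A♭ major are A♭ (I), B♭m (ii), Cm (iii), D♭ (IV), E♭ (V), Fm (vi), Gdim (vii°) — B♭m is indeed ii.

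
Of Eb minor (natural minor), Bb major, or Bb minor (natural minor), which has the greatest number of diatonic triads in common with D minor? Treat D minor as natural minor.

Triads of D minor (natural minor): Dm (i), Edim (ii°), F (III), Gm (iv), Am (v), Bb (VI), C (VII).
Eb minor (natural minor) shares 0: none.
Bb major shares 4: Dm, F, Gm, Bb.
Bb minor (natural minor) shares 0: none.
The most common triads (4) are shared with Bb major.

Bb major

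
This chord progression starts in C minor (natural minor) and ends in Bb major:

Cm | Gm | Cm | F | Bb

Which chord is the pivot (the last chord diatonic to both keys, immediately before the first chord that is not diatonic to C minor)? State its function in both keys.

Chords diatonic to C minor: Cm, Ddim, Eb, Fm, Gm, Ab, Bb.
Reading the progression, the first chord not in that set is F, so the modulation leaves C minor there.
The chord immediately before F is Cm, which is diatonic to both keys: i in C minor and ii in Bb major.

Cm — i in C minor, ii in Bb major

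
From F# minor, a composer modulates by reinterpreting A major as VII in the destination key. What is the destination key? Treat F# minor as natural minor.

B minor

The numeral VII denotes a major triad on scale degree 7. With A on degree 7, the tonic of the new key is B.
Degree 7 carries a major triad in natural-minor keys, so the destination is B minor.
Check: the diatonic triads of B minor (natural minor) are Bm (i), C#dim (ii°), D (III), Em (iv), F#m (v), G (VI), A (VII) — A major is indeed VII.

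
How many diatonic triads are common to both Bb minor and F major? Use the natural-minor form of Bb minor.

0

Diatonic triads of Bb minor (natural minor): Bbm (i), Cdim (ii°), Db (III), Ebm (iv), Fm (v), Gb (VI), Ab (VII).
Diatonic triads of F major: F (I), Gm (ii), Am (iii), Bb (IV), C (V), Dm (vi), Edim (vii°).
No triad has the same root and quality in both keys.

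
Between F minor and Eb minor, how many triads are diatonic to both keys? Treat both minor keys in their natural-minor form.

2

Diatonic triads of F minor (natural minor): F minor (i), G diminished (ii°), Ab major (III), Bb minor (iv), C minor (v), Db major (VI), Eb major (VII).
Diatonic triads of Eb minor (natural minor): Eb minor (i), F diminished (ii°), Gb major (III), Ab minor (iv), Bb minor (v), Cb major (VI), Db major (VII).
Matching root and quality in both lists: Bb minor, Db major.
That gives 2 common triads.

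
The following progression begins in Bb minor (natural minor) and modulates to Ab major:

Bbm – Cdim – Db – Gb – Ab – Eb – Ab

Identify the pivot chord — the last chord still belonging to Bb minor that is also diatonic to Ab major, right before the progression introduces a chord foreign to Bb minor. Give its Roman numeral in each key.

Chords diatonic to Bb minor: Bbm, Cdim, Db, Ebm, Fm, Gb, Ab.
Reading the progression, the first chord not in that set is Eb, so the modulation leaves Bb minor there.
The chord immediately before Eb is Ab, which is diatonic to both keys: VII in Bb minor and I in Ab major.

Ab — VII in Bb minor, I in Ab major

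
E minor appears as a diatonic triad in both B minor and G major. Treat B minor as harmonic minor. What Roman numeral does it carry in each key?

The scale of B minor (harmonic minor) is B C# D E F# G A#; E is degree 4, and the triad built there (E-G-B) is minor, so it is iv.
The scale of G major is G A B C D E F#; E is degree 6, and the triad built there (E-G-B) is minor, so it is vi.

iv in B minor; vi in G major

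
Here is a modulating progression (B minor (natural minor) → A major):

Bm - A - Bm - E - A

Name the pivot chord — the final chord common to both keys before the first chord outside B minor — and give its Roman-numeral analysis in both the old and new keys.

Chords diatonic to B minor: Bm, C#dim, D, Em, F#m, G, A.
Reading the progression, the first chord not in that set is E, so the modulation leaves B minor there.
The chord immediately before E is Bm, which is diatonic to both keys: i in B minor and ii in A major.

Bm — i in B minor, ii in A major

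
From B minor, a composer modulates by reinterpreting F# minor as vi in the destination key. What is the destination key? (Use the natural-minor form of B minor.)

A major

The numeral vi denotes a minor triad on scale degree 6. With F# on degree 6, the tonic of the new key is A.
Degree 6 carries a minor triad in major keys, so the destination is A major.
Check: the diatonic triads of A major are A (I), Bm (ii), C#m (iii), D (IV), E (V), F#m (vi), G#dim (vii°) — F# minor is indeed vi.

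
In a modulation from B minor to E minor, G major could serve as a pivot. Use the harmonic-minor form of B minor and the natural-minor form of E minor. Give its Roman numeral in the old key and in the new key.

The scale of B minor (harmonic minor) is B C# D E F# G A#; G is degree 6, and the triad built there (G-B-D) is major, so it is VI.
The scale of E minor (natural minor) is E F# G A B C D; G is degree 3, and the triad built there (G-B-D) is major, so it is III.

VI in B minor; III in E minor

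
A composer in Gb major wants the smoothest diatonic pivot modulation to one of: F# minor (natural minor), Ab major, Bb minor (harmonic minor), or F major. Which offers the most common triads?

Triads of Gb major: Gb (I), Abm (ii), Bbm (iii), Cb (IV), Db (V), Ebm (vi), Fdim (vii°).
F# minor (natural minor) shares 0: none.
Ab major shares 2: Bbm, Db.
Bb minor (harmonic minor) shares 3: Gb, Bbm, Ebm.
F major shares 0: none.
The most common triads (3) are shared with Bb minor.

Bb minor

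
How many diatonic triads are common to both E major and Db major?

Diatonic triads of E major: E (I), F#m (ii), G#m (iii), A (IV), B (V), C#m (vi), D#dim (vii°).
Diatonic triads of Db major: Db (I), Ebm (ii), Fm (iii), Gb (IV), Ab (V), Bbm (vi), Cdim (vii°).
No triad has the same root and quality in both keys.

0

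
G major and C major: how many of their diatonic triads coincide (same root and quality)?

Diatonic triads of G major: G major (I), A minor (ii), B minor (iii), C major (IV), D major (V), E minor (vi), F# diminished (vii°).
Diatonic triads of C major: C major (I), D minor (ii), E minor (iii), F major (IV), G major (V), A minor (vi), B diminished (vii°).
Matching root and quality in both lists: G major, A minor, C major, E minor.
That gives 4 common triads.

4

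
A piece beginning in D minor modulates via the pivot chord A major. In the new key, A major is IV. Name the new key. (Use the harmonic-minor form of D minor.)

E major

The numeral IV denotes a major triad on scale degree 4. With A on degree 4, the tonic of the new key is E.
Degree 4 carries a major triad in major keys, so the destination is E major.
Check: the diatonic triads of E major are E (I), F♯m (ii), G♯m (iii), A (IV), B (V), C♯m (vi), D♯dim (vii°) — A major is indeed IV.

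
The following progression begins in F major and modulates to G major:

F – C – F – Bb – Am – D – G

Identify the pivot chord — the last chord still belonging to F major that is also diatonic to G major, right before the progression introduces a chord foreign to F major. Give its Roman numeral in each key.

Am — iii in F major, ii in G major

Chords diatonic to F major: F, Gm, Am, Bb, C, Dm, Edim.
Reading the progression, the first chord not in that set is D, so the modulation leaves F major there.
The chord immediately before D is Am, which is diatonic to both keys: iii in F major and ii in G major.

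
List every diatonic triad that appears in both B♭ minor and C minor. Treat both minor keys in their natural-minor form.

Triads in B♭ minor (natural minor): B♭ minor (i), C diminished (ii°), D♭ major (III), E♭ minor (iv), F minor (v), G♭ major (VI), A♭ major (VII).
Triads in C minor (natural minor): C minor (i), D diminished (ii°), E♭ major (III), F minor (iv), G minor (v), A♭ major (VI), B♭ major (VII).
Shared triads with their functions: F minor (v in B♭ minor, iv in C minor); A♭ major (VII in B♭ minor, VI in C minor).

Fm, A♭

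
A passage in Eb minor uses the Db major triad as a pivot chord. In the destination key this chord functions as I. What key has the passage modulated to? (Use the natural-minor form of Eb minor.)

Db major

The numeral I denotes a major triad on scale degree 1. With Db on degree 1, the tonic of the new key is Db.
Degree 1 carries a major triad in major keys, so the destination is Db major.
Check: the diatonic triads of Db major are Db (I), Ebm (ii), Fm (iii), Gb (IV), Ab (V), Bbm (vi), Cdim (vii°) — Db major is indeed I.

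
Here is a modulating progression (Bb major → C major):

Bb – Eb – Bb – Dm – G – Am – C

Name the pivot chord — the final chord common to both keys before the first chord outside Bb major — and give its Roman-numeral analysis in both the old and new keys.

Dm — iii in Bb major, ii in C major

Chords diatonic to Bb major: Bb, Cm, Dm, Eb, F, Gm, Adim.
Reading the progression, the first chord not in that set is G, so the modulation leaves Bb major there.
The chord immediately before G is Dm, which is diatonic to both keys: iii in Bb major and ii in C major.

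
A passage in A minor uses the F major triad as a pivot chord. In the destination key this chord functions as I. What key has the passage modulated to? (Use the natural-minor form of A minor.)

The numeral I denotes a major triad on scale degree 1. With F on degree 1, the tonic of the new key is F.
Degree 1 carries a major triad in major keys, so the destination is F major.
Check: the diatonic triads of F major are F (I), Gm (ii), Am (iii), Bb (IV), C (V), Dm (vi), Edim (vii°) — F major is indeed I.

F major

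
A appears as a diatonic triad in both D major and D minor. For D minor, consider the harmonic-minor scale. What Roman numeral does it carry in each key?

The scale of D major is D E F# G A B C#; A is degree 5, and the triad built there (A-C#-E) is major, so it is V.
The scale of D minor (harmonic minor) is D E F G A Bb C#; A is degree 5, and the triad built there (A-C#-E) is major, so it is V.

V in D major; V in D minor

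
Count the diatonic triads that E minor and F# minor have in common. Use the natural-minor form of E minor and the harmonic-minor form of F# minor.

Diatonic triads of E minor (natural minor): Em (i), F#dim (ii°), G (III), Am (iv), Bm (v), C (VI), D (VII).
Diatonic triads of F# minor (harmonic minor): F#m (i), G#dim (ii°), Aaug (III+), Bm (iv), C# (V), D (VI), E#dim (vii°).
Matching root and quality in both lists: Bm, D.
That gives 2 common triads.

2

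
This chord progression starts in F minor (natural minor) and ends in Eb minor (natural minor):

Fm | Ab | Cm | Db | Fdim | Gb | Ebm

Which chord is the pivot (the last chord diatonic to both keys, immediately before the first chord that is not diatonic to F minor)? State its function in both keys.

Db — VI in F minor, VII in Eb minor

Chords diatonic to F minor: Fm, Gdim, Ab, Bbm, Cm, Db, Eb.
Reading the progression, the first chord not in that set is Fdim, so the modulation leaves F minor there.
The chord immediately before Fdim is Db, which is diatonic to both keys: VI in F minor and VII in Eb minor.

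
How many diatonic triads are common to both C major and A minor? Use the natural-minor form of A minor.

Diatonic triads of C major: C (I), Dm (ii), Em (iii), F (IV), G (V), Am (vi), Bdim (vii°).
Diatonic triads of A minor (natural minor): Am (i), Bdim (ii°), C (III), Dm (iv), Em (v), F (VI), G (VII).
Matching root and quality in both lists: C, Dm, Em, F, G, Am, Bdim.
That gives 7 common triads.

7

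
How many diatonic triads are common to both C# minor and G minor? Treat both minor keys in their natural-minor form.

Diatonic triads of C# minor (natural minor): C#m (i), D#dim (ii°), E (III), F#m (iv), G#m (v), A (VI), B (VII).
Diatonic triads of G minor (natural minor): Gm (i), Adim (ii°), Bb (III), Cm (iv), Dm (v), Eb (VI), F (VII).
No triad has the same root and quality in both keys.

0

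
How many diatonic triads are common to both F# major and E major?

Diatonic triads of F# major: F# (I), G#m (ii), A#m (iii), B (IV), C# (V), D#m (vi), E#dim (vii°).
Diatonic triads of E major: E (I), F#m (ii), G#m (iii), A (IV), B (V), C#m (vi), D#dim (vii°).
Matching root and quality in both lists: G#m, B.
That gives 2 common triads.

2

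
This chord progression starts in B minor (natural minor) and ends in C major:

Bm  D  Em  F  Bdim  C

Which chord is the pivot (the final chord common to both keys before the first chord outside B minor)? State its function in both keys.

Chords diatonic to B minor: Bm, C#dim, D, Em, F#m, G, A.
Reading the progression, the first chord not in that set is F, so the modulation leaves B minor there.
The chord immediately before F is Em, which is diatonic to both keys: iv in B minor and iii in C major.

Em — iv in B minor, iii in C major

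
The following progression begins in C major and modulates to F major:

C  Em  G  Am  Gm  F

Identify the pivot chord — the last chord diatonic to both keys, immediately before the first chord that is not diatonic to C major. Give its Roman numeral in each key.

Chords diatonic to C major: C, Dm, Em, F, G, Am, Bdim.
Reading the progression, the first chord not in that set is Gm, so the modulation leaves C major there.
The chord immediately before Gm is Am, which is diatonic to both keys: vi in C major and iii in F major.

Am — vi in C major, iii in F major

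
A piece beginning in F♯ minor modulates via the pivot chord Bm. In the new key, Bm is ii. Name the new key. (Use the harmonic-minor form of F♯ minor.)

The numeral ii denotes a minor triad on scale degree 2. With B on degree 2, the tonic of the new key is A.
Degree 2 carries a minor triad in major keys, so the destination is A major.
Check: the diatonic triads of A major are A (I), Bm (ii), C♯m (iii), D (IV), E (V), F♯m (vi), G♯dim (vii°) — Bm is indeed ii.

A major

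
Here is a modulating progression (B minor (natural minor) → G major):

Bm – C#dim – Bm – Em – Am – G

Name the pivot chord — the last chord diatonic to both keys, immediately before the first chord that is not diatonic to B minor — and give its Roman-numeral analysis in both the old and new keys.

Chords diatonic to B minor: Bm, C#dim, D, Em, F#m, G, A.
Reading the progression, the first chord not in that set is Am, so the modulation leaves B minor there.
The chord immediately before Am is Em, which is diatonic to both keys: iv in B minor and vi in G major.

Em — iv in B minor, vi in G major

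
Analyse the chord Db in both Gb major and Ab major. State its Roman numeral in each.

The scale of Gb major is Gb Ab Bb Cb Db Eb F; Db is degree 5, and the triad built there (Db-F-Ab) is major, so it is V.
The scale of Ab major is Ab Bb C Db Eb F G; Db is degree 4, and the triad built there (Db-F-Ab) is major, so it is IV.

V in Gb major; IV in Ab major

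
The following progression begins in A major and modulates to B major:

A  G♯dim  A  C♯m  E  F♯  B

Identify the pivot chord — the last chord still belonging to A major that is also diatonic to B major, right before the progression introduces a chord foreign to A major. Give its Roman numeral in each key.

E — V in A major, IV in B major

Chords diatonic to A major: A, Bm, C♯m, D, E, F♯m, G♯dim.
Reading the progression, the first chord not in that set is F♯, so the modulation leaves A major there.
The chord immediately before F♯ is E, which is diatonic to both keys: V in A major and IV in B major.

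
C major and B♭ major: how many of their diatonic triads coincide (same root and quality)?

2

Diatonic triads of C major: C major (I), D minor (ii), E minor (iii), F major (IV), G major (V), A minor (vi), B diminished (vii°).
Diatonic triads of B♭ major: B♭ major (I), C minor (ii), D minor (iii), E♭ major (IV), F major (V), G minor (vi), A diminished (vii°).
Matching root and quality in both lists: D minor, F major.
That gives 2 common triads.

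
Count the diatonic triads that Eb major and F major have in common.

Diatonic triads of Eb major: Eb (I), Fm (ii), Gm (iii), Ab (IV), Bb (V), Cm (vi), Ddim (vii°).
Diatonic triads of F major: F (I), Gm (ii), Am (iii), Bb (IV), C (V), Dm (vi), Edim (vii°).
Matching root and quality in both lists: Gm, Bb.
That gives 2 common triads.

2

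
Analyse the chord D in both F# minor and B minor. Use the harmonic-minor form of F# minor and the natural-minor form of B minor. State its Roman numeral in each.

VI in F# minor; III in B minor

The scale of F# minor (harmonic minor) is F# G# A B C# D E#; D is degree 6, and the triad built there (D-F#-A) is major, so it is VI.
The scale of B minor (natural minor) is B C# D E F# G A; D is degree 3, and the triad built there (D-F#-A) is major, so it is III.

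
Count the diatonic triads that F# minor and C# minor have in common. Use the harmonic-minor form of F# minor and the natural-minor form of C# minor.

Diatonic triads of F# minor (harmonic minor): F#m (i), G#dim (ii°), Aaug (III+), Bm (iv), C# (V), D (VI), E#dim (vii°).
Diatonic triads of C# minor (natural minor): C#m (i), D#dim (ii°), E (III), F#m (iv), G#m (v), A (VI), B (VII).
Matching root and quality in both lists: F#m.
That gives 1 common triad.

1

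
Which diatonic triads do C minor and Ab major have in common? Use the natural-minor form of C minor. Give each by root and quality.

Cm, Eb, Fm, Ab

Triads in C minor (natural minor): C minor (i), D diminished (ii°), Eb major (III), F minor (iv), G minor (v), Ab major (VI), Bb major (VII).
Triads in Ab major: Ab major (I), Bb minor (ii), C minor (iii), Db major (IV), Eb major (V), F minor (vi), G diminished (vii°).
Shared triads with their functions: C minor (i in C minor, iii in Ab major); Eb major (III in C minor, V in Ab major); F minor (iv in C minor, vi in Ab major); Ab major (VI in C minor, I in Ab major).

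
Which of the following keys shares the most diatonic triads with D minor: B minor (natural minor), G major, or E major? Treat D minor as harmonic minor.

B minor

Triads of D minor (harmonic minor): Dm (i), Edim (ii°), Faug (III+), Gm (iv), A (V), Bb (VI), C#dim (vii°).
B minor (natural minor) shares 2: A, C#dim.
G major shares 0: none.
E major shares 1: A.
The most common triads (2) are shared with B minor.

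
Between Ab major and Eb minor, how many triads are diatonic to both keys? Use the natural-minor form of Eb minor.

2

Diatonic triads of Ab major: Ab (I), Bbm (ii), Cm (iii), Db (IV), Eb (V), Fm (vi), Gdim (vii°).
Diatonic triads of Eb minor (natural minor): Ebm (i), Fdim (ii°), Gb (III), Abm (iv), Bbm (v), Cb (VI), Db (VII).
Matching root and quality in both lists: Bbm, Db.
That gives 2 common triads.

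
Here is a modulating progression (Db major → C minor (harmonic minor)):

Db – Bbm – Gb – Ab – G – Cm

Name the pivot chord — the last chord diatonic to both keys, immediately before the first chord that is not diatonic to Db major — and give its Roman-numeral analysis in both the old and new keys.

Chords diatonic to Db major: Db, Ebm, Fm, Gb, Ab, Bbm, Cdim.
Reading the progression, the first chord not in that set is G, so the modulation leaves Db major there.
The chord immediately before G is Ab, which is diatonic to both keys: V in Db major and VI in C minor.

Ab — V in Db major, VI in C minor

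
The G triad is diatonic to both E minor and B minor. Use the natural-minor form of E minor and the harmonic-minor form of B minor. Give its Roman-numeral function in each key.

III in E minor; VI in B minor

The scale of E minor (natural minor) is E F# G A B C D; G is degree 3, and the triad built there (G-B-D) is major, so it is III.
The scale of B minor (harmonic minor) is B C# D E F# G A#; G is degree 6, and the triad built there (G-B-D) is major, so it is VI.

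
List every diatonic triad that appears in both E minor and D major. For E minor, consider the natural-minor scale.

Em, G, Bm, D

Triads in E minor (natural minor): E minor (i), F# diminished (ii°), G major (III), A minor (iv), B minor (v), C major (VI), D major (VII).
Triads in D major: D major (I), E minor (ii), F# minor (iii), G major (IV), A major (V), B minor (vi), C# diminished (vii°).
Shared triads with their functions: E minor (i in E minor, ii in D major); G major (III in E minor, IV in D major); B minor (v in E minor, vi in D major); D major (VII in E minor, I in D major).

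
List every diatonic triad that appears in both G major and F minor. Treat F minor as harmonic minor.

Triads in G major: G (I), Am (ii), Bm (iii), C (IV), D (V), Em (vi), F#dim (vii°).
Triads in F minor (harmonic minor): Fm (i), Gdim (ii°), Abaug (III+), Bbm (iv), C (V), Db (VI), Edim (vii°).
Shared triads with their functions: C (IV in G major, V in F minor).

C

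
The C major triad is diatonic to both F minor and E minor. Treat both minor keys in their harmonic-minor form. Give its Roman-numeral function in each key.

The scale of F minor (harmonic minor) is F G Ab Bb C Db E; C is degree 5, and the triad built there (C-E-G) is major, so it is V.
The scale of E minor (harmonic minor) is E F# G A B C D#; C is degree 6, and the triad built there (C-E-G) is major, so it is VI.

V in F minor; VI in E minor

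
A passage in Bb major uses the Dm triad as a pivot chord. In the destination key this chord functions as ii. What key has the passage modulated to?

The numeral ii denotes a minor triad on scale degree 2. With D on degree 2, the tonic of the new key is C.
Degree 2 carries a minor triad in major keys, so the destination is C major.
Check: the diatonic triads of C major are C (I), Dm (ii), Em (iii), F (IV), G (V), Am (vi), Bdim (vii°) — Dm is indeed ii.

C major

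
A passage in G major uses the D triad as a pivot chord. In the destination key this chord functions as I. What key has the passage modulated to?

D major

The numeral I denotes a major triad on scale degree 1. With D on degree 1, the tonic of the new key is D.
Degree 1 carries a major triad in major keys, so the destination is D major.
Check: the diatonic triads of D major are D (I), Em (ii), F♯m (iii), G (IV), A (V), Bm (vi), C♯dim (vii°) — D is indeed I.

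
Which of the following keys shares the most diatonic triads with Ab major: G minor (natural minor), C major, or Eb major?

Triads of Ab major: Ab (I), Bbm (ii), Cm (iii), Db (IV), Eb (V), Fm (vi), Gdim (vii°).
G minor (natural minor) shares 2: Cm, Eb.
C major shares 0: none.
Eb major shares 4: Ab, Cm, Eb, Fm.
The most common triads (4) are shared with Eb major.

Eb major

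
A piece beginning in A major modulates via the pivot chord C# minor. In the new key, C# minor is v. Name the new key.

F# minor

The numeral v denotes a minor triad on scale degree 5. With C# on degree 5, the tonic of the new key is F#.
Degree 5 carries a minor triad in natural-minor keys, so the destination is F# minor.
Check: the diatonic triads of F# minor (natural minor) are F#m (i), G#dim (ii°), A (III), Bm (iv), C#m (v), D (VI), E (VII) — C# minor is indeed v.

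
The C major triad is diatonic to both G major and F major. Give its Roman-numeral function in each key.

The scale of G major is G A B C D E F#; C is degree 4, and the triad built there (C-E-G) is major, so it is IV.
The scale of F major is F G A Bb C D E; C is degree 5, and the triad built there (C-E-G) is major, so it is V.

IV in G major; V in F major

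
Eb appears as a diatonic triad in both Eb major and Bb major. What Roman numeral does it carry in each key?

I in Eb major; IV in Bb major

The scale of Eb major is Eb F G Ab Bb C D; Eb is degree 1, and the triad built there (Eb-G-Bb) is major, so it is I.
The scale of Bb major is Bb C D Eb F G A; Eb is degree 4, and the triad built there (Eb-G-Bb) is major, so it is IV.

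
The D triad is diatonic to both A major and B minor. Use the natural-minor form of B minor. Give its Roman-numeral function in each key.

The scale of A major is A B C# D E F# G#; D is degree 4, and the triad built there (D-F#-A) is major, so it is IV.
The scale of B minor (natural minor) is B C# D E F# G A; D is degree 3, and the triad built there (D-F#-A) is major, so it is III.

IV in A major; III in B minor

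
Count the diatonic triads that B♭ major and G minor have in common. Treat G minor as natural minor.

Diatonic triads of B♭ major: B♭ (I), Cm (ii), Dm (iii), E♭ (IV), F (V), Gm (vi), Adim (vii°).
Diatonic triads of G minor (natural minor): Gm (i), Adim (ii°), B♭ (III), Cm (iv), Dm (v), E♭ (VI), F (VII).
Matching root and quality in both lists: B♭, Cm, Dm, E♭, F, Gm, Adim.
That gives 7 common triads.

7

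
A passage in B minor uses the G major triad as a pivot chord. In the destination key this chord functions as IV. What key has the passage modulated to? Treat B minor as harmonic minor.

The numeral IV denotes a major triad on scale degree 4. With G on degree 4, the tonic of the new key is D.
Degree 4 carries a major triad in major keys, so the destination is D major.
Check: the diatonic triads of D major are D (I), Em (ii), F♯m (iii), G (IV), A (V), Bm (vi), C♯dim (vii°) — G major is indeed IV.

D major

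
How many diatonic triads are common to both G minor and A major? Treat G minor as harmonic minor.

1

Diatonic triads of G minor (harmonic minor): Gm (i), Adim (ii°), Bbaug (III+), Cm (iv), D (V), Eb (VI), F#dim (vii°).
Diatonic triads of A major: A (I), Bm (ii), C#m (iii), D (IV), E (V), F#m (vi), G#dim (vii°).
Matching root and quality in both lists: D.
That gives 1 common triad.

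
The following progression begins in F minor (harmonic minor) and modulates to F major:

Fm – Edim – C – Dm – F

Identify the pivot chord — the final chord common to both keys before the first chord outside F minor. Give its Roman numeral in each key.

C — V in F minor, V in F major

Chords diatonic to F minor: Fm, Gdim, A♭aug, B♭m, C, D♭, Edim.
Reading the progression, the first chord not in that set is Dm, so the modulation leaves F minor there.
The chord immediately before Dm is C, which is diatonic to both keys: V in F minor and V in F major.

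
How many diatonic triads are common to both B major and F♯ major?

Diatonic triads of B major: B (I), C♯m (ii), D♯m (iii), E (IV), F♯ (V), G♯m (vi), A♯dim (vii°).
Diatonic triads of F♯ major: F♯ (I), G♯m (ii), A♯m (iii), B (IV), C♯ (V), D♯m (vi), E♯dim (vii°).
Matching root and quality in both lists: B, D♯m, F♯, G♯m.
That gives 4 common triads.

4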